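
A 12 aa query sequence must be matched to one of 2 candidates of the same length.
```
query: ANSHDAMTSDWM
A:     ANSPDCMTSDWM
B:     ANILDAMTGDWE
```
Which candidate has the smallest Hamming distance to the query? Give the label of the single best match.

A

A differs at 2 positions; B differs at 4 positions. The closest is A.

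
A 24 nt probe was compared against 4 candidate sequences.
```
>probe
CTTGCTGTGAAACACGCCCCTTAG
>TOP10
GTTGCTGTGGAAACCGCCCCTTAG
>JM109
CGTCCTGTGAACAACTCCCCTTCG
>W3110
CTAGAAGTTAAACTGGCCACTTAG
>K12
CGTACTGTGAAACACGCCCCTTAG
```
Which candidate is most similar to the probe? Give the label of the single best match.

Hamming distances to probe — TOP10: 4; JM109: 6; W3110: 7; K12: 2.
Smallest is K12 with 2 mismatches.

K12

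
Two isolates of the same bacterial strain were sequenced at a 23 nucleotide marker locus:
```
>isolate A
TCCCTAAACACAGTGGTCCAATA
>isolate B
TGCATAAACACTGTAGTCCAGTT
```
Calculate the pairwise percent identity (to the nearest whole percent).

74%

Mismatches at positions 2, 4, 12, 15, 21, 23 (1-based): 6 of 23.
Identical positions: 17/23 = 73.91% → 74%.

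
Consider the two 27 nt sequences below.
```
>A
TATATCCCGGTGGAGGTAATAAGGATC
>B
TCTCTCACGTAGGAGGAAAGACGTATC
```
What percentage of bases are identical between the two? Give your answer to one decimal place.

66.7%

9 positions differ (2, 4, 7, 10, 11, 17, 20, 22, 24), so 18 of 27 match: 18/27 = 66.67%.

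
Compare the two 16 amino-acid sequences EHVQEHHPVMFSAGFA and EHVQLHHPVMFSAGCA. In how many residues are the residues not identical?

Comparing position by position, 2 residues differ: 5 (E/L), 15 (F/C).

2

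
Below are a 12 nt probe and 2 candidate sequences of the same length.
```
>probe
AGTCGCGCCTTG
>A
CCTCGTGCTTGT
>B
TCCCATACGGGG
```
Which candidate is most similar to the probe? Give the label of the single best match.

A

A differs at 6 bases; B differs at 9 bases. The closest is A.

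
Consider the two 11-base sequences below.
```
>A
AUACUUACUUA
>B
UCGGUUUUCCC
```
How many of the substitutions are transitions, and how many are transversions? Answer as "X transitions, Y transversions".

Transitions (purine↔purine or pyrimidine↔pyrimidine): 2 U→C, 3 A→G, 8 C→U, 9 U→C, 10 U→C.
Transversions (purine↔pyrimidine): 1 A→U, 4 C→G, 7 A→U, 11 A→C.

5 transitions, 4 transversions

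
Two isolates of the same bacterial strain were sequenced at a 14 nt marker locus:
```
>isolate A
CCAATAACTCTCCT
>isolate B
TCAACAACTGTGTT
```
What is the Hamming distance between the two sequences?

Mismatches (1-based): position 1: C→T; position 5: T→C; position 10: C→G; position 12: C→G; position 13: C→T.

5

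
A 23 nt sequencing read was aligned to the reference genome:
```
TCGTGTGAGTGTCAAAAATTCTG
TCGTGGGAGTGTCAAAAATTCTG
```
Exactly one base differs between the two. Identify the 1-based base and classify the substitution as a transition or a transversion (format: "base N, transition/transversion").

Base 6 changes T→G. T is a pyrimidine and G is a purine, so this is a transversion.

base 6, transversion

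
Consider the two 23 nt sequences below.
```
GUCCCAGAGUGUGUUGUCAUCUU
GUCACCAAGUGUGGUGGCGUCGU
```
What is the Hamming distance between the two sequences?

7

Mismatches (1-based): base 4: C→A; base 6: A→C; base 7: G→A; base 14: U→G; base 17: U→G; base 19: A→G; base 22: U→G.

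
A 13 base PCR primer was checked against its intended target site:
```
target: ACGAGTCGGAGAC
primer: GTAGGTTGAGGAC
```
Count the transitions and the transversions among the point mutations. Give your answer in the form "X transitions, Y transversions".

7 transitions, 0 transversions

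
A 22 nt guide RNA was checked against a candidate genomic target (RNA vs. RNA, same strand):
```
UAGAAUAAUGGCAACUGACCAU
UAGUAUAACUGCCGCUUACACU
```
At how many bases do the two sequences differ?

Comparing position by position, 8 bases differ: 4 (A/U), 9 (U/C), 10 (G/U), 13 (A/C), 14 (A/G), 17 (G/U), 20 (C/A), 21 (A/C).

8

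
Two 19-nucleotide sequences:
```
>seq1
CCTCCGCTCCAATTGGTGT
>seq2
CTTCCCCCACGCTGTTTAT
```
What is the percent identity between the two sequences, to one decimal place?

10 positions differ (2, 6, 8, 9, 11, 12, 14, 15, 16, 18), so 9 of 19 match: 9/19 = 47.37%.

47.4%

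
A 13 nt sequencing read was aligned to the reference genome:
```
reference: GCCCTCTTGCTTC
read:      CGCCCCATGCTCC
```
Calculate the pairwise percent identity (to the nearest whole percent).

62%

5 positions differ (1, 2, 5, 7, 12), so 8 of 13 match: 8/13 = 61.54%.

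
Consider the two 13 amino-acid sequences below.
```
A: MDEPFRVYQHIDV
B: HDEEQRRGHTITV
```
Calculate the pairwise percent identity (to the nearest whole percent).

38%

8 positions differ (1, 4, 5, 7, 8, 9, 10, 12), so 5 of 13 match: 5/13 = 38.46%.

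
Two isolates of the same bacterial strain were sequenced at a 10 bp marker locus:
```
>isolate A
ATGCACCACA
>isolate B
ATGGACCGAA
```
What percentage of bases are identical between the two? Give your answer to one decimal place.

70.0%

Mismatches at positions 4, 8, 9 (1-based): 3 of 10.
Identical positions: 7/10 = 70% → 70.0%.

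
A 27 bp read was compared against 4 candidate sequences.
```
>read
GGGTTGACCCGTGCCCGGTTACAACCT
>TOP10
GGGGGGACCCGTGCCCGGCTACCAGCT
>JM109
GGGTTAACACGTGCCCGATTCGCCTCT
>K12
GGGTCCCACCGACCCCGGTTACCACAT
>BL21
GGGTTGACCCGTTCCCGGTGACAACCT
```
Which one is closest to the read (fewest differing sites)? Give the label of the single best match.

TOP10 differs at 5 sites; JM109 differs at 8 sites; K12 differs at 8 sites; BL21 differs at 2 sites. The closest is BL21.

BL21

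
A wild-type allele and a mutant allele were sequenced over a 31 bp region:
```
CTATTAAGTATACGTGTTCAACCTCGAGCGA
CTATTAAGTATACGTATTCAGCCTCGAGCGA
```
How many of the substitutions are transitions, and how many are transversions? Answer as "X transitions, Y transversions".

2 transitions, 0 transversions

Mismatches (1-based):
site 16: G→A (purine→purine, transition)
site 21: A→G (purine→purine, transition)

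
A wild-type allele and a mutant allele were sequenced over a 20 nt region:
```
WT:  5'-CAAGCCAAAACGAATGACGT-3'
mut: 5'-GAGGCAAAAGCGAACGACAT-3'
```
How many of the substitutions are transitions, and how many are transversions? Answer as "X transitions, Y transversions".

4 transitions, 2 transversions

Transitions (purine↔purine or pyrimidine↔pyrimidine): 3 A→G, 10 A→G, 15 T→C, 19 G→A.
Transversions (purine↔pyrimidine): 1 C→G, 6 C→A.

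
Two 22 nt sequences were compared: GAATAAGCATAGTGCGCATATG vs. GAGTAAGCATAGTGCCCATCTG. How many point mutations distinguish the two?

3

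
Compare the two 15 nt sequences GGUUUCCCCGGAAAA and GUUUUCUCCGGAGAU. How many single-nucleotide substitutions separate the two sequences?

4

Comparing position by position, 4 bases differ: 2 (G/U), 7 (C/U), 13 (A/G), 15 (A/U).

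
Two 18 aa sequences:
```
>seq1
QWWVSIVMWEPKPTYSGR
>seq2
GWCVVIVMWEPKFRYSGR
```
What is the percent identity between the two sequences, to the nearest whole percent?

5 positions differ (1, 3, 5, 13, 14), so 13 of 18 match: 13/18 = 72.22%.

72%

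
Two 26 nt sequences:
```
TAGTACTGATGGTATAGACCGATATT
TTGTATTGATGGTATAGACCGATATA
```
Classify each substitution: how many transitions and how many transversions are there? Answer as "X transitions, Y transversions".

Mismatches (1-based):
position 2: A→T (purine→pyrimidine, transversion)
position 6: C→T (pyrimidine→pyrimidine, transition)
position 26: T→A (pyrimidine→purine, transversion)

1 transition, 2 transversions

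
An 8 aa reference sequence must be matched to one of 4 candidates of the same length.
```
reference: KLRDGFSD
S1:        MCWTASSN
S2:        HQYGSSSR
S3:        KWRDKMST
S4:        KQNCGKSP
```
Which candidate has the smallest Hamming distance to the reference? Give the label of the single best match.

S3

S1 differs at 7 residues; S2 differs at 7 residues; S3 differs at 4 residues; S4 differs at 5 residues. The closest is S3.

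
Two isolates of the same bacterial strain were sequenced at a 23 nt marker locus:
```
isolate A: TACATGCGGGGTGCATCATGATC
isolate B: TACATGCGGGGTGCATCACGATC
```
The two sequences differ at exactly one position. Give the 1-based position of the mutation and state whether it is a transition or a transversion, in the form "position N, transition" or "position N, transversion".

position 19, transition

Position 19 changes T→C. T is a pyrimidine and C is a pyrimidine, so this is a transition.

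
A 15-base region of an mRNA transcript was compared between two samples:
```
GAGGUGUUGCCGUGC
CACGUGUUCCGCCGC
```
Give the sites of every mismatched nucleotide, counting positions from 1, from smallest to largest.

1, 3, 9, 11, 12, 13

Scanning 1-based: 1: G/C; 3: G/C; 9: G/C; 11: C/G; 12: G/C; 13: U/C.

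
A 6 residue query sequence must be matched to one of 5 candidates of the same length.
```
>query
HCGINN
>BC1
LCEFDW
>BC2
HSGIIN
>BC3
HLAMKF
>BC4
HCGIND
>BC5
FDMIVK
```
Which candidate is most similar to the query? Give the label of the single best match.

BC4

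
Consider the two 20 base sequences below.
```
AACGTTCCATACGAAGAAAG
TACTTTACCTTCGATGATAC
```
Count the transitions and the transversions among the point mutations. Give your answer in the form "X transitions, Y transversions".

Transitions (purine↔purine or pyrimidine↔pyrimidine): none.
Transversions (purine↔pyrimidine): 1 A→T, 4 G→T, 7 C→A, 9 A→C, 11 A→T, 15 A→T, 18 A→T, 20 G→C.

0 transitions, 8 transversions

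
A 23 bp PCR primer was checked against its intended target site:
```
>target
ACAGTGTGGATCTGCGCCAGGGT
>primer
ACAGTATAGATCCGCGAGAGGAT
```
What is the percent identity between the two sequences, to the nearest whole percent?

74%

6 positions differ (6, 8, 13, 17, 18, 22), so 17 of 23 match: 17/23 = 73.91%.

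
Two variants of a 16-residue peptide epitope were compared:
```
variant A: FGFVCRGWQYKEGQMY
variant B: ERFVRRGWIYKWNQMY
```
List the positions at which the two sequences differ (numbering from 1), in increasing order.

1, 2, 5, 9, 12, 13

Scanning 1-based: 1: F/E; 2: G/R; 5: C/R; 9: Q/I; 12: E/W; 13: G/N.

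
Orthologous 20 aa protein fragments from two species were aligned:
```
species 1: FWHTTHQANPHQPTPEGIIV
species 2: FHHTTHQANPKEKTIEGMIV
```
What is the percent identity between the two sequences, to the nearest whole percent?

70%

6 positions differ (2, 11, 12, 13, 15, 18), so 14 of 20 match: 14/20 = 70%.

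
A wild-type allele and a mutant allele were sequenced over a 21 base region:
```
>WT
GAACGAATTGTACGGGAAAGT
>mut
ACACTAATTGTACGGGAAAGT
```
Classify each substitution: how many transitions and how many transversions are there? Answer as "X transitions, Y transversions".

1 transition, 2 transversions

Mismatches (1-based):
site 1: G→A (purine→purine, transition)
site 2: A→C (purine→pyrimidine, transversion)
site 5: G→T (purine→pyrimidine, transversion)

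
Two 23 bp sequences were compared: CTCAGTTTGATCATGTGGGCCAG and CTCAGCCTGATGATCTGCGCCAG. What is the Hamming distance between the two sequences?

The sequences differ at positions 6, 7, 12, 15, 18 (1-based) — 5 in total.

5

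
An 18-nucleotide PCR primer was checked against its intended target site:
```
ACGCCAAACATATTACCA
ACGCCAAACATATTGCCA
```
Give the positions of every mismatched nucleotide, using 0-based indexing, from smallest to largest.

Scanning 0-based: 14: A/G.

14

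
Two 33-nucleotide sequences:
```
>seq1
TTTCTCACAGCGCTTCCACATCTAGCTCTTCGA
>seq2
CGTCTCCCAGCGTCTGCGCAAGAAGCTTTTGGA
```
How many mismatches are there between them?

12

Comparing position by position, 12 bases differ: 1 (T/C), 2 (T/G), 7 (A/C), 13 (C/T), 14 (T/C), 16 (C/G), 18 (A/G), 21 (T/A), 22 (C/G), 23 (T/A), 28 (C/T), 31 (C/G).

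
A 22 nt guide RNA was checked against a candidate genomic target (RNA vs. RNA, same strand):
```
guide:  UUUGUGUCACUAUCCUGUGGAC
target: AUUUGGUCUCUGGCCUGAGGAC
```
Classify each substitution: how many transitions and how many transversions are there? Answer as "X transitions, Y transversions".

1 transition, 6 transversions

Mismatches (1-based):
position 1: U→A (pyrimidine→purine, transversion)
position 4: G→U (purine→pyrimidine, transversion)
position 5: U→G (pyrimidine→purine, transversion)
position 9: A→U (purine→pyrimidine, transversion)
position 12: A→G (purine→purine, transition)
position 13: U→G (pyrimidine→purine, transversion)
position 18: U→A (pyrimidine→purine, transversion)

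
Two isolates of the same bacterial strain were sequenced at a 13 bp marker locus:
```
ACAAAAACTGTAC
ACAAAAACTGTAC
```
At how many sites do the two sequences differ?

The two sequences are identical at every position.

0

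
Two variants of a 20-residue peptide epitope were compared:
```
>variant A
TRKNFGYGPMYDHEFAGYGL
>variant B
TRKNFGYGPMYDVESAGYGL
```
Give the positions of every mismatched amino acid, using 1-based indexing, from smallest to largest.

13, 15

Scanning 1-based: 13: H/V; 15: F/S.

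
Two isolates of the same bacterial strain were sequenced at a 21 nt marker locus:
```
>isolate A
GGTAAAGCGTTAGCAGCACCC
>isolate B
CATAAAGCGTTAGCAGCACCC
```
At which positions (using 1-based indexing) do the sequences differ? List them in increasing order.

1, 2

Differences at position 1 (G→C), position 2 (G→A).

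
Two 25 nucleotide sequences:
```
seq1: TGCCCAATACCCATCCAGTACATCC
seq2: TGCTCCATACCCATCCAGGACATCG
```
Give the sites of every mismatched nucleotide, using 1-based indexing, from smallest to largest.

Differences at site 4 (C→T), site 6 (A→C), site 19 (T→G), site 25 (C→G).

4, 6, 19, 25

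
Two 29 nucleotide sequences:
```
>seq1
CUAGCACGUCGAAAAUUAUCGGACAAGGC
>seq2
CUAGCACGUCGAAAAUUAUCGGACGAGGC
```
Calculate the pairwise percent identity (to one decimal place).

96.6%

Mismatch at position 25 (1-based): 1 of 29.
Identical positions: 28/29 = 96.55% → 96.6%.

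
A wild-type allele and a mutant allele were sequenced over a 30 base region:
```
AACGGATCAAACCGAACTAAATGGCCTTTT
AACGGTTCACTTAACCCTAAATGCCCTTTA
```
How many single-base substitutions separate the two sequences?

Comparing position by position, 10 bases differ: 6 (A/T), 10 (A/C), 11 (A/T), 12 (C/T), 13 (C/A), 14 (G/A), 15 (A/C), 16 (A/C), 24 (G/C), 30 (T/A).

10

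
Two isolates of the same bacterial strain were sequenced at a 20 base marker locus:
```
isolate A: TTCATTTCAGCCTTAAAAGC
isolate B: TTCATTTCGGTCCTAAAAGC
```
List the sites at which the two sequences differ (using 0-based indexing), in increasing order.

8, 10, 12

Scanning 0-based: 8: A/G; 10: C/T; 12: T/C.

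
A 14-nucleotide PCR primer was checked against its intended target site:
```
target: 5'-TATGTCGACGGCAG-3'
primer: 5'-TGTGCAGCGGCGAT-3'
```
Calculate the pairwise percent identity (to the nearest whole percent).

43%

8 positions differ (2, 5, 6, 8, 9, 11, 12, 14), so 6 of 14 match: 6/14 = 42.86%.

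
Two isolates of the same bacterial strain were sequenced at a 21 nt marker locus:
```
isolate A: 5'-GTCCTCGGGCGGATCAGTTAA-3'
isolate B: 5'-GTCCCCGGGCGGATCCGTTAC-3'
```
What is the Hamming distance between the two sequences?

3

The sequences differ at positions 5, 16, 21 (1-based) — 3 in total.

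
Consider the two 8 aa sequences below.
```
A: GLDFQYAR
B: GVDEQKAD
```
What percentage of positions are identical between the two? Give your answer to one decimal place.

4 positions differ (2, 4, 6, 8), so 4 of 8 match: 4/8 = 50%.

50.0%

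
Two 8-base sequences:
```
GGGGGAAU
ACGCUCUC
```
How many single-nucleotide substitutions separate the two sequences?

7

Comparing position by position, 7 bases differ: 1 (G/A), 2 (G/C), 4 (G/C), 5 (G/U), 6 (A/C), 7 (A/U), 8 (U/C).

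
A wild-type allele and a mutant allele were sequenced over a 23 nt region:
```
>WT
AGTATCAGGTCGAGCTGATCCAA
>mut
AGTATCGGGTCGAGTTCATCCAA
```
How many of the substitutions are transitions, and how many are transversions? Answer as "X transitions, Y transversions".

2 transitions, 1 transversion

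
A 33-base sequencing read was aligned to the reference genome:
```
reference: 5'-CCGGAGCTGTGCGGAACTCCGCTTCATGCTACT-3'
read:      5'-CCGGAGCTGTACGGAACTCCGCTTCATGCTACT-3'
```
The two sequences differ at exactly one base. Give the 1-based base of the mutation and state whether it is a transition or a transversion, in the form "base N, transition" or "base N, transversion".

base 11, transition

Base 11 changes G→A. G is a purine and A is a purine, so this is a transition.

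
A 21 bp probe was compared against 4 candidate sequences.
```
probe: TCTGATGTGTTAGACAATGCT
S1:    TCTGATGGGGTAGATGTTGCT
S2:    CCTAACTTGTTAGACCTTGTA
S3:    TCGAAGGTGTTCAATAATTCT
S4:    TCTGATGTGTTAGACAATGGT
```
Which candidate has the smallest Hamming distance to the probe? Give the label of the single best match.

Hamming distances to probe — S1: 5; S2: 8; S3: 7; S4: 1.
Smallest is S4 with 1 mismatch.

S4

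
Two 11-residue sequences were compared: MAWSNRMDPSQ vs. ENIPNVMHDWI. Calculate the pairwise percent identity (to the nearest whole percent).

18%

Mismatches at positions 1, 2, 3, 4, 6, 8, 9, 10, 11 (1-based): 9 of 11.
Identical positions: 2/11 = 18.18% → 18%.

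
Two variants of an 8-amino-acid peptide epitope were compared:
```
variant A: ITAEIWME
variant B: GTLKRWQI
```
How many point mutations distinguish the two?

6

Comparing position by position, 6 residues differ: 1 (I/G), 3 (A/L), 4 (E/K), 5 (I/R), 7 (M/Q), 8 (E/I).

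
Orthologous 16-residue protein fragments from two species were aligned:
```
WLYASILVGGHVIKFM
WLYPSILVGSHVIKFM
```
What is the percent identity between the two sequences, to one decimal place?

87.5%

Mismatches at positions 4, 10 (1-based): 2 of 16.
Identical positions: 14/16 = 87.5% → 87.5%.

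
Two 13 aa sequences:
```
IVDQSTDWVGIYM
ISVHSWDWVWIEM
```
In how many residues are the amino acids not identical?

6

Comparing position by position, 6 residues differ: 2 (V/S), 3 (D/V), 4 (Q/H), 6 (T/W), 10 (G/W), 12 (Y/E).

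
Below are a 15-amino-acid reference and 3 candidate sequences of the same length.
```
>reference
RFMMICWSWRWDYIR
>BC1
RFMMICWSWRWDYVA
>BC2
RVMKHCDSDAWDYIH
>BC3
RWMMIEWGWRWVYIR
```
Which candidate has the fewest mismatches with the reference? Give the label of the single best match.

BC1

Hamming distances to reference — BC1: 2; BC2: 7; BC3: 4.
Smallest is BC1 with 2 mismatches.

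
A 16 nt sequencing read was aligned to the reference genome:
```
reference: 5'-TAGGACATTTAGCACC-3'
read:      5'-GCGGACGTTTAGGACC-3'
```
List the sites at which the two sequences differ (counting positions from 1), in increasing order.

1, 2, 7, 13

Scanning 1-based: 1: T/G; 2: A/C; 7: A/G; 13: C/G.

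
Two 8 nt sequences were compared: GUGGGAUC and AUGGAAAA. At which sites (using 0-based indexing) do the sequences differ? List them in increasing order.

Differences at site 0 (G→A), site 4 (G→A), site 6 (U→A), site 7 (C→A).

0, 4, 6, 7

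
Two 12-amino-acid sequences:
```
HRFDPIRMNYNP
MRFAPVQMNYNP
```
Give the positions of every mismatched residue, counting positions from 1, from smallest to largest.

Scanning 1-based: 1: H/M; 4: D/A; 6: I/V; 7: R/Q.

1, 4, 6, 7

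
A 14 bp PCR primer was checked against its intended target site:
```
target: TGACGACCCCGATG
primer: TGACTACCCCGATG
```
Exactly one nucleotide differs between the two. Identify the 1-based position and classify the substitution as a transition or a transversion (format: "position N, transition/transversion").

Position 5 changes G→T. G is a purine and T is a pyrimidine, so this is a transversion.

position 5, transversion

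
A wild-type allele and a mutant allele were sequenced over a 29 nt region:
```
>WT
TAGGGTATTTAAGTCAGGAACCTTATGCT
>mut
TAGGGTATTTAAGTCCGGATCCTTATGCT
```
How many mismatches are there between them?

2

Comparing position by position, 2 sites differ: 16 (A/C), 20 (A/T).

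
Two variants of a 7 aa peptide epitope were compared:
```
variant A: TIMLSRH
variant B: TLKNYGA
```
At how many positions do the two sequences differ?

Comparing position by position, 6 positions differ: 2 (I/L), 3 (M/K), 4 (L/N), 5 (S/Y), 6 (R/G), 7 (H/A).

6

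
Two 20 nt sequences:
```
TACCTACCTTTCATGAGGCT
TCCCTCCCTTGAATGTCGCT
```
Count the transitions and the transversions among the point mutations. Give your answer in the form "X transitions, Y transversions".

Mismatches (1-based):
site 2: A→C (purine→pyrimidine, transversion)
site 6: A→C (purine→pyrimidine, transversion)
site 11: T→G (pyrimidine→purine, transversion)
site 12: C→A (pyrimidine→purine, transversion)
site 16: A→T (purine→pyrimidine, transversion)
site 17: G→C (purine→pyrimidine, transversion)

0 transitions, 6 transversions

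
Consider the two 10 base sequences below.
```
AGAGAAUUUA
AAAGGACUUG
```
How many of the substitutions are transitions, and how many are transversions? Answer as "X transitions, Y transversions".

Transitions (purine↔purine or pyrimidine↔pyrimidine): 2 G→A, 5 A→G, 7 U→C, 10 A→G.
Transversions (purine↔pyrimidine): none.

4 transitions, 0 transversions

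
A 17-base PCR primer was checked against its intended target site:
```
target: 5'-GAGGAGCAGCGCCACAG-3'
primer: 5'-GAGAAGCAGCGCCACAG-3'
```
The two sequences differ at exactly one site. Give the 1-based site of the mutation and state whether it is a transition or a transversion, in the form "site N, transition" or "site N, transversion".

site 4, transition

Site 4 changes G→A. G is a purine and A is a purine, so this is a transition.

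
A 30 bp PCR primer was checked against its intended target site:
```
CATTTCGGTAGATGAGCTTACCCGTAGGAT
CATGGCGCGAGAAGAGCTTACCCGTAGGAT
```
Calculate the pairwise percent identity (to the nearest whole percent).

83%

Mismatches at positions 4, 5, 8, 9, 13 (1-based): 5 of 30.
Identical positions: 25/30 = 83.33% → 83%.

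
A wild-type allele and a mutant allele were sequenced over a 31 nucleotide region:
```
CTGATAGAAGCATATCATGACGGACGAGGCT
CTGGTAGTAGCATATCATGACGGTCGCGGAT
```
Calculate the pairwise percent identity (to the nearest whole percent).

84%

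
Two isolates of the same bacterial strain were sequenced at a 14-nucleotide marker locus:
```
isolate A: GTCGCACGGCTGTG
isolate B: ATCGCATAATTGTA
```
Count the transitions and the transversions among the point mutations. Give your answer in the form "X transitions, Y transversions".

Mismatches (1-based):
position 1: G→A (purine→purine, transition)
position 7: C→T (pyrimidine→pyrimidine, transition)
position 8: G→A (purine→purine, transition)
position 9: G→A (purine→purine, transition)
position 10: C→T (pyrimidine→pyrimidine, transition)
position 14: G→A (purine→purine, transition)

6 transitions, 0 transversions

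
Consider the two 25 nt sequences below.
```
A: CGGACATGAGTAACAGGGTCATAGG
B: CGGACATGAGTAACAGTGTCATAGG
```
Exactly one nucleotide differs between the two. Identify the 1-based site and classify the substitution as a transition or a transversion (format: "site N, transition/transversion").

site 17, transversion

Site 17 changes G→T. G is a purine and T is a pyrimidine, so this is a transversion.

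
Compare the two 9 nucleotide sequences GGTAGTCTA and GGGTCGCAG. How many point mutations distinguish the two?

6

Mismatches (1-based): site 3: T→G; site 4: A→T; site 5: G→C; site 6: T→G; site 8: T→A; site 9: A→G.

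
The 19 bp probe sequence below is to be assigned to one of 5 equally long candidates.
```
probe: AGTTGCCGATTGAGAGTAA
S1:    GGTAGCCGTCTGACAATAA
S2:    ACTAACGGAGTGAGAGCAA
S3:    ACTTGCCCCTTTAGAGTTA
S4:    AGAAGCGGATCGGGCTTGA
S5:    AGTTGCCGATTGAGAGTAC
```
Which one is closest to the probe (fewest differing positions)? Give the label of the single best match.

Hamming distances to probe — S1: 6; S2: 6; S3: 5; S4: 8; S5: 1.
Smallest is S5 with 1 mismatch.

S5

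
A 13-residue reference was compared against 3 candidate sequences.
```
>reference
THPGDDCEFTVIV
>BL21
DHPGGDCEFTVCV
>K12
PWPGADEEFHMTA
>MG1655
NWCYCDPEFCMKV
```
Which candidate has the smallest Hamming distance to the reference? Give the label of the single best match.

BL21 differs at 3 residues; K12 differs at 8 residues; MG1655 differs at 9 residues. The closest is BL21.

BL21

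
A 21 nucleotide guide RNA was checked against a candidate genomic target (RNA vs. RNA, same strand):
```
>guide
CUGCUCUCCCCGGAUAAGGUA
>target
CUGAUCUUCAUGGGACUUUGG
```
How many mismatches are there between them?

12

Comparing position by position, 12 sites differ: 4 (C/A), 8 (C/U), 10 (C/A), 11 (C/U), 14 (A/G), 15 (U/A), 16 (A/C), 17 (A/U), 18 (G/U), 19 (G/U), 20 (U/G), 21 (A/G).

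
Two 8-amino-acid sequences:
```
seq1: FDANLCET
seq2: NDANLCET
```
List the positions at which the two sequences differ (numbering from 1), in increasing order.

1

Scanning 1-based: 1: F/N.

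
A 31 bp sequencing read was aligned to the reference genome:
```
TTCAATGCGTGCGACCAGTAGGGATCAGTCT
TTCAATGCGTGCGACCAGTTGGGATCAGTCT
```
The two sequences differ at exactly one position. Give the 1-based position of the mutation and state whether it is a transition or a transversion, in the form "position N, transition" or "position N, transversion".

Position 20 changes A→T. A is a purine and T is a pyrimidine, so this is a transversion.

position 20, transversion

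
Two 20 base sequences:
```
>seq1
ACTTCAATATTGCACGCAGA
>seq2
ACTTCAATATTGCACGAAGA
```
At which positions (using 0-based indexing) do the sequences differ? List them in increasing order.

16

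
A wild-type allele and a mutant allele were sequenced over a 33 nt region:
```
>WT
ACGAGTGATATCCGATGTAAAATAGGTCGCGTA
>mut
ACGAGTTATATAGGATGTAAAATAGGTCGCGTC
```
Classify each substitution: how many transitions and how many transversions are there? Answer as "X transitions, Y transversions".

0 transitions, 4 transversions

Mismatches (1-based):
base 7: G→T (purine→pyrimidine, transversion)
base 12: C→A (pyrimidine→purine, transversion)
base 13: C→G (pyrimidine→purine, transversion)
base 33: A→C (purine→pyrimidine, transversion)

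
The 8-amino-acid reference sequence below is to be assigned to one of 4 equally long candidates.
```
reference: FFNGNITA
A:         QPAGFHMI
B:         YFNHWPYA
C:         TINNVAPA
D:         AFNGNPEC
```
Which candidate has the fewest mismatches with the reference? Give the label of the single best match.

Hamming distances to reference — A: 7; B: 5; C: 6; D: 4.
Smallest is D with 4 mismatches.

D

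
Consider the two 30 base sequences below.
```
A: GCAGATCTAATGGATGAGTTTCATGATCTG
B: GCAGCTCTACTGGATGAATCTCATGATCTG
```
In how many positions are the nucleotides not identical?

4

Mismatches (1-based): position 5: A→C; position 10: A→C; position 18: G→A; position 20: T→C.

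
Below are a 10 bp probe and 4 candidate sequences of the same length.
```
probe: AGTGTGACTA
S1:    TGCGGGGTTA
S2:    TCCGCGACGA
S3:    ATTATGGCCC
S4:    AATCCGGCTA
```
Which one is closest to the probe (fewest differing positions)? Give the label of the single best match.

S1 differs at 5 positions; S2 differs at 5 positions; S3 differs at 5 positions; S4 differs at 4 positions. The closest is S4.

S4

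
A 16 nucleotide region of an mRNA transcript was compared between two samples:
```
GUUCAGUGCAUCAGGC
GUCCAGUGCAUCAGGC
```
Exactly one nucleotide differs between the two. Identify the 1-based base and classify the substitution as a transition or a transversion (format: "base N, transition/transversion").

The sequences differ only at base 3: U→C (pyrimidine→pyrimidine), a transition.

base 3, transition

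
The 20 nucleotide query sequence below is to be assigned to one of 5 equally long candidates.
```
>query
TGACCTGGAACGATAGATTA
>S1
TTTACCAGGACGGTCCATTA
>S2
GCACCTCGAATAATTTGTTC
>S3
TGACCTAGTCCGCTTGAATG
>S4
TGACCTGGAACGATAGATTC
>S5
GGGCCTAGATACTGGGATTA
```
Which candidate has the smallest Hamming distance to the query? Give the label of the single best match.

S4

Hamming distances to query — S1: 9; S2: 9; S3: 7; S4: 1; S5: 9.
Smallest is S4 with 1 mismatch.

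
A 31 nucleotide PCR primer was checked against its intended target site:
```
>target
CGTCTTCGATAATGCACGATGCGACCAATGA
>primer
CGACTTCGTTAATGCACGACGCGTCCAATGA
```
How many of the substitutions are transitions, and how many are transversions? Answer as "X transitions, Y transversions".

Mismatches (1-based):
site 3: T→A (pyrimidine→purine, transversion)
site 9: A→T (purine→pyrimidine, transversion)
site 20: T→C (pyrimidine→pyrimidine, transition)
site 24: A→T (purine→pyrimidine, transversion)

1 transition, 3 transversions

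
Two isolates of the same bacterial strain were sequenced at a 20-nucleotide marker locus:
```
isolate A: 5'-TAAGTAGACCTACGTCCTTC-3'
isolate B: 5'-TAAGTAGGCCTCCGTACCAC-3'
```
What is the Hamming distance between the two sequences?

5

Comparing position by position, 5 sites differ: 8 (A/G), 12 (A/C), 16 (C/A), 18 (T/C), 19 (T/A).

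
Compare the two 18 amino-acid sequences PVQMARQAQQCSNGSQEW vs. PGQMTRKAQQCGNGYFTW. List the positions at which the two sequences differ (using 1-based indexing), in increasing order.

Differences at position 2 (V→G), position 5 (A→T), position 7 (Q→K), position 12 (S→G), position 15 (S→Y), position 16 (Q→F), position 17 (E→T).

2, 5, 7, 12, 15, 16, 17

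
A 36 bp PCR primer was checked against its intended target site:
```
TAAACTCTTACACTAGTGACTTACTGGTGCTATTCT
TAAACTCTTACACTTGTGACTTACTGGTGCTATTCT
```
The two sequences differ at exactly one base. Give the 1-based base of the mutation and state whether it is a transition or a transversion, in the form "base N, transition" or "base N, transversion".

base 15, transversion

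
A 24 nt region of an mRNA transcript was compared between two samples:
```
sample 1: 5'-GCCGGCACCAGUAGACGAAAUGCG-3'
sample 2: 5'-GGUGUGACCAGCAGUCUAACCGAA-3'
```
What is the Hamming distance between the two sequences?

The sequences differ at bases 2, 3, 5, 6, 12, 15, 17, 20, 21, 23, 24 (1-based) — 11 in total.

11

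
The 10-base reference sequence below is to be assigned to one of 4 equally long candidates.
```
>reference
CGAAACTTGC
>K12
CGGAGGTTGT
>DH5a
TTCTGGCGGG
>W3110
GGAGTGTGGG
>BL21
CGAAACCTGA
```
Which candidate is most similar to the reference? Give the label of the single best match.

BL21

K12 differs at 4 bases; DH5a differs at 9 bases; W3110 differs at 6 bases; BL21 differs at 2 bases. The closest is BL21.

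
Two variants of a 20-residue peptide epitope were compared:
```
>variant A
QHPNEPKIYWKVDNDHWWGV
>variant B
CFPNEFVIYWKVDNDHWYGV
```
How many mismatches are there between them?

The sequences differ at residues 1, 2, 6, 7, 18 (1-based) — 5 in total.

5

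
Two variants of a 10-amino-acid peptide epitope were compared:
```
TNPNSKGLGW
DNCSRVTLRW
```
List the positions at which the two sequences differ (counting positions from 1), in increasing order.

1, 3, 4, 5, 6, 7, 9

Scanning 1-based: 1: T/D; 3: P/C; 4: N/S; 5: S/R; 6: K/V; 7: G/T; 9: G/R.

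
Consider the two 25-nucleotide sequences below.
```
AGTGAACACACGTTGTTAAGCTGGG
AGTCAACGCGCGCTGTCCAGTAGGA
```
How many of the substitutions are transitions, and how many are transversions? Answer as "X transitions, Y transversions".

Mismatches (1-based):
base 4: G→C (purine→pyrimidine, transversion)
base 8: A→G (purine→purine, transition)
base 10: A→G (purine→purine, transition)
base 13: T→C (pyrimidine→pyrimidine, transition)
base 17: T→C (pyrimidine→pyrimidine, transition)
base 18: A→C (purine→pyrimidine, transversion)
base 21: C→T (pyrimidine→pyrimidine, transition)
base 22: T→A (pyrimidine→purine, transversion)
base 25: G→A (purine→purine, transition)

6 transitions, 3 transversions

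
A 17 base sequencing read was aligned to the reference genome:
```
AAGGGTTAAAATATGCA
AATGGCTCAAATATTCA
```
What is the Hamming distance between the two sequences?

4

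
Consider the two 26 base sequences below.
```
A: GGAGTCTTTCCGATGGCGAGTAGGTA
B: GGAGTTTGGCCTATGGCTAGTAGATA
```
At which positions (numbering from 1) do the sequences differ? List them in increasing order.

Differences at position 6 (C→T), position 8 (T→G), position 9 (T→G), position 12 (G→T), position 18 (G→T), position 24 (G→A).

6, 8, 9, 12, 18, 24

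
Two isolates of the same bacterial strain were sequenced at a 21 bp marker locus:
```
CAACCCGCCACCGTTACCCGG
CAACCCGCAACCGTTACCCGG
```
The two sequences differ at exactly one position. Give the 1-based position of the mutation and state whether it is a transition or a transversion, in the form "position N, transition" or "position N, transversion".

position 9, transversion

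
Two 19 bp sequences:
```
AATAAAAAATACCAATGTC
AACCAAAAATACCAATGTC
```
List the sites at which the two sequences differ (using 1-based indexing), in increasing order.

3, 4

Differences at site 3 (T→C), site 4 (A→C).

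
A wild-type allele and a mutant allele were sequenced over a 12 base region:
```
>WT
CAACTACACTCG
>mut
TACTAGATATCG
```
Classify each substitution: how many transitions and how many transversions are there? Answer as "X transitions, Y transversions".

3 transitions, 5 transversions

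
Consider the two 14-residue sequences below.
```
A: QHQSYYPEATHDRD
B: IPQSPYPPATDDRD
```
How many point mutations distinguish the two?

5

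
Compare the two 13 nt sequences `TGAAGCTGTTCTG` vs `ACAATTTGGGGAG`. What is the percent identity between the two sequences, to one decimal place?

38.5%

8 positions differ (1, 2, 5, 6, 9, 10, 11, 12), so 5 of 13 match: 5/13 = 38.46%.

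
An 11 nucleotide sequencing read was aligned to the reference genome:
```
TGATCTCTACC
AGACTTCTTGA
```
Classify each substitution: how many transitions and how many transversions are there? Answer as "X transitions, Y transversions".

Transitions (purine↔purine or pyrimidine↔pyrimidine): 4 T→C, 5 C→T.
Transversions (purine↔pyrimidine): 1 T→A, 9 A→T, 10 C→G, 11 C→A.

2 transitions, 4 transversions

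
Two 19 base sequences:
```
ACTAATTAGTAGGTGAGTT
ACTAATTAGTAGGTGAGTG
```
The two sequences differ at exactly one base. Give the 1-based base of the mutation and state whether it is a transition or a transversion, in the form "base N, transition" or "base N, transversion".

The sequences differ only at base 19: T→G (pyrimidine→purine), a transversion.

base 19, transversion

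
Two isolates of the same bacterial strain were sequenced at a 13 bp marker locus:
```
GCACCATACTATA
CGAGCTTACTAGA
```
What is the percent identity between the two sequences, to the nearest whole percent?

62%

Mismatches at positions 1, 2, 4, 6, 12 (1-based): 5 of 13.
Identical positions: 8/13 = 61.54% → 62%.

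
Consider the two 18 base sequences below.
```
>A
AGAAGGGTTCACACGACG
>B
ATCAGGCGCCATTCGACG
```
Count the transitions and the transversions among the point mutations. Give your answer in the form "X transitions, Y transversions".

2 transitions, 5 transversions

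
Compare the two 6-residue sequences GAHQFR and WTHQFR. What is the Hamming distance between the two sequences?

The sequences differ at residues 1, 2 (1-based) — 2 in total.

2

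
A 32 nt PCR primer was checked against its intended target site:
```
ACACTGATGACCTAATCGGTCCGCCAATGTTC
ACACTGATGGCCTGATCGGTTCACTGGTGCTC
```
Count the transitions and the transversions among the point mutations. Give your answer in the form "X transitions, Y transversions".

Transitions (purine↔purine or pyrimidine↔pyrimidine): 10 A→G, 14 A→G, 21 C→T, 23 G→A, 25 C→T, 26 A→G, 27 A→G, 30 T→C.
Transversions (purine↔pyrimidine): none.

8 transitions, 0 transversions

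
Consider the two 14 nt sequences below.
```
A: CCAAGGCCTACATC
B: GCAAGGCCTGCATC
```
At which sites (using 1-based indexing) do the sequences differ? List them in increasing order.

1, 10

Differences at site 1 (C→G), site 10 (A→G).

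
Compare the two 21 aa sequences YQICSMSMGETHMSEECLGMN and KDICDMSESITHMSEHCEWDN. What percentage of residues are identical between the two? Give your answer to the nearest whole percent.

10 positions differ (1, 2, 5, 8, 9, 10, 16, 18, 19, 20), so 11 of 21 match: 11/21 = 52.38%.

52%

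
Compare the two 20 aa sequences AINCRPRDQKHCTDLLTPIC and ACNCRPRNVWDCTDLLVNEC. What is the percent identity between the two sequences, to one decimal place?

60.0%

Mismatches at positions 2, 8, 9, 10, 11, 17, 18, 19 (1-based): 8 of 20.
Identical positions: 12/20 = 60% → 60.0%.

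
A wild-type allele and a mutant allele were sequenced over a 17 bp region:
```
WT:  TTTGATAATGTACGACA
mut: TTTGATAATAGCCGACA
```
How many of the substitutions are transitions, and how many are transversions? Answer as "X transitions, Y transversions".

1 transition, 2 transversions

Transitions (purine↔purine or pyrimidine↔pyrimidine): 10 G→A.
Transversions (purine↔pyrimidine): 11 T→G, 12 A→C.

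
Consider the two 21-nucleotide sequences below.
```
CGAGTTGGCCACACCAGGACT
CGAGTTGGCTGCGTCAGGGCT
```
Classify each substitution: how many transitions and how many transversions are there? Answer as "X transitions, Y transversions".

Mismatches (1-based):
base 10: C→T (pyrimidine→pyrimidine, transition)
base 11: A→G (purine→purine, transition)
base 13: A→G (purine→purine, transition)
base 14: C→T (pyrimidine→pyrimidine, transition)
base 19: A→G (purine→purine, transition)

5 transitions, 0 transversions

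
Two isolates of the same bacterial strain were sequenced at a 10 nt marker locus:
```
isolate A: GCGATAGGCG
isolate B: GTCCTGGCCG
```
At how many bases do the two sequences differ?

5

Comparing position by position, 5 bases differ: 2 (C/T), 3 (G/C), 4 (A/C), 6 (A/G), 8 (G/C).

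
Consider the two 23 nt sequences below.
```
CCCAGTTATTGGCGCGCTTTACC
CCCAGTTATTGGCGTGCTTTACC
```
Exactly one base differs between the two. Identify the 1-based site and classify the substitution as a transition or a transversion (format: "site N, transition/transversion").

The sequences differ only at site 15: C→T (pyrimidine→pyrimidine), a transition.

site 15, transition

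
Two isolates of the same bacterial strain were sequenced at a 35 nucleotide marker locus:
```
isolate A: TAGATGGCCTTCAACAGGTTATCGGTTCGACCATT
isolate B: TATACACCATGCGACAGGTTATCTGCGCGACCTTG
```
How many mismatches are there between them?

Comparing position by position, 12 sites differ: 3 (G/T), 5 (T/C), 6 (G/A), 7 (G/C), 9 (C/A), 11 (T/G), 13 (A/G), 24 (G/T), 26 (T/C), 27 (T/G), 33 (A/T), 35 (T/G).

12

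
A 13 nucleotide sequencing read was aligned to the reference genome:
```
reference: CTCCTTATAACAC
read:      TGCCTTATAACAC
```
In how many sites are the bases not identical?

2

The sequences differ at sites 1, 2 (1-based) — 2 in total.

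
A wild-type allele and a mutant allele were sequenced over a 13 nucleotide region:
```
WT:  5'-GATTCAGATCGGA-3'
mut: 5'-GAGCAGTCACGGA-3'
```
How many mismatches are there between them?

Comparing position by position, 7 sites differ: 3 (T/G), 4 (T/C), 5 (C/A), 6 (A/G), 7 (G/T), 8 (A/C), 9 (T/A).

7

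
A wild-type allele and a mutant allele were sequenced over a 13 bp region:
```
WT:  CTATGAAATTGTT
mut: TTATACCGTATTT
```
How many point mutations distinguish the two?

7

Comparing position by position, 7 sites differ: 1 (C/T), 5 (G/A), 6 (A/C), 7 (A/C), 8 (A/G), 10 (T/A), 11 (G/T).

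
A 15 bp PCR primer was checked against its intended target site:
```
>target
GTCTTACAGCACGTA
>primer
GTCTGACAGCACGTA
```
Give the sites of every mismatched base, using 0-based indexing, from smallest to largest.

4

Differences at site 4 (T→G).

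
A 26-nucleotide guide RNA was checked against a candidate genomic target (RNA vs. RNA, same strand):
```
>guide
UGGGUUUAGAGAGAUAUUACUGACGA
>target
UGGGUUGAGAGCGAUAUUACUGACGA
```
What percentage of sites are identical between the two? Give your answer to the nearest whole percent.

92%

Mismatches at positions 7, 12 (1-based): 2 of 26.
Identical positions: 24/26 = 92.31% → 92%.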